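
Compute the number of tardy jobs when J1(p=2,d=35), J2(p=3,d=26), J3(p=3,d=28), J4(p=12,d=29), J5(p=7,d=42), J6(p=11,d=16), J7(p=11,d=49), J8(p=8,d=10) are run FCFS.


Completion vs due date:
  J1: C=2, d=35 → on time
  J2: C=5, d=26 → on time
  J3: C=8, d=28 → on time
  J4: C=20, d=29 → on time
  J5: C=27, d=42 → on time
  J6: C=38, d=16 → TARDY
  J7: C=49, d=49 → on time
  J8: C=57, d=10 → TARDY
Tardy jobs: J6, J8
Count = 2


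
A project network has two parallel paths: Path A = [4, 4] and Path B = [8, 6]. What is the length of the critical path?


Path A: 4 + 4 = 8
Path B: 8 + 6 = 14
Critical path = longest = max(8, 14)
= 14 (Path B)


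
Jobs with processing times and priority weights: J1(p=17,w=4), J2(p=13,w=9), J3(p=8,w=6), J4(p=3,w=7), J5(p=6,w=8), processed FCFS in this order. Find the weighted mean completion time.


Completion times:
  J1: C=17, w×C=4×17=68
  J2: C=30, w×C=9×30=270
  J3: C=38, w×C=6×38=228
  J4: C=41, w×C=7×41=287
  J5: C=47, w×C=8×47=376
Sum w×C = 1229
Sum w = 34
Weighted avg = 1229/34
= 36.15


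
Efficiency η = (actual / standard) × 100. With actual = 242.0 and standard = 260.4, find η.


Efficiency = (actual / standard) × 100
= (242.0 / 260.4) × 100
= 92.9%


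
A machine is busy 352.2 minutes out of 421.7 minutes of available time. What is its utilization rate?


Utilization = busy / total × 100
= 352.2 / 421.7 × 100
= 83.5%


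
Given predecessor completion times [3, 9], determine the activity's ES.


ES = max of all predecessor completion times
Predecessors: [3, 9]
ES = max(3, 9)
= 9


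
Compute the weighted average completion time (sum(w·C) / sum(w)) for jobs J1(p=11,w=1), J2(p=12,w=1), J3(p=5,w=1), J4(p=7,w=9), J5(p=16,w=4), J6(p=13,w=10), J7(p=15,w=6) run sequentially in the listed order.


Completion times:
  J1: C=11, w×C=1×11=11
  J2: C=23, w×C=1×23=23
  J3: C=28, w×C=1×28=28
  J4: C=35, w×C=9×35=315
  J5: C=51, w×C=4×51=204
  J6: C=64, w×C=10×64=640
  J7: C=79, w×C=6×79=474
Sum w×C = 1695
Sum w = 32
Weighted avg = 1695/32
= 52.97


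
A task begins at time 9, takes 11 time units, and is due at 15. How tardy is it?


Completion = start + processing = 9 + 11 = 20
Tardiness = max(0, C - d) = max(0, 20 - 15)
= max(0, 5)
= 5


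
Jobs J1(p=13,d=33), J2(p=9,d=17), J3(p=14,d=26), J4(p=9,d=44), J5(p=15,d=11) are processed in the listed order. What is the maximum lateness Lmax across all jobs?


Lateness per job (L = C - d):
  J1: C=13, d=33, L=-20
  J2: C=22, d=17, L=5
  J3: C=36, d=26, L=10
  J4: C=45, d=44, L=1
  J5: C=60, d=11, L=49
Lmax = max(-20, 5, 10, 1, 49)
= 49


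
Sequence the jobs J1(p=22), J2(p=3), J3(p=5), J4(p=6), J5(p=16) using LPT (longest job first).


LPT: sort by longest processing time first
  J1: p=22
  J5: p=16
  J4: p=6
  J3: p=5
  J2: p=3
Order: J1 → J5 → J4 → J3 → J2


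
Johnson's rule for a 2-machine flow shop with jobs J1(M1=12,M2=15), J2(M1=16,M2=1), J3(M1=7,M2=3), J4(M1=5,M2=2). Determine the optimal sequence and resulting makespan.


Johnson's rule:
Group 1 (M1≤M2, sort by M1): ['J1']
Group 2 (M1>M2, sort desc M2): ['J3', 'J4', 'J2']
Sequence: J1 → J3 → J4 → J2
Makespan calculation:
  J1: M1 done=12, M2 done=27
  J3: M1 done=19, M2 done=30
  J4: M1 done=24, M2 done=32
  J2: M1 done=40, M2 done=41
= Sequence: J1 → J3 → J4 → J2, Makespan: 41


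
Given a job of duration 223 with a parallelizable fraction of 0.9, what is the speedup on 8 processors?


Amdahl's law: T_p = T × ((1-p) + p/N)
= 223 × ((1-0.9) + 0.9/8)
= 223 × (0.10 + 0.1125)
= 223 × 0.2125
= 47.39
Speedup = 223/47.39
= 4.71×


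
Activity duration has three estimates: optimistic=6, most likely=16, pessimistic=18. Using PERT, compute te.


te = (o + 4m + p) / 6
= (6 + 4×16 + 18) / 6
= (6 + 64 + 18) / 6
= 88 / 6
= 14.67


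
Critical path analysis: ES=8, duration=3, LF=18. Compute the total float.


EF = ES + duration = 8 + 3 = 11
LS = LF - duration = 18 - 3 = 15
Total Float = LF - EF = 18 - 11
(or LS - ES = 15 - 8)
= 7


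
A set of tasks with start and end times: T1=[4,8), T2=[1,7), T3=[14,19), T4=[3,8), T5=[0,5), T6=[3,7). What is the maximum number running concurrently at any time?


Check each time point for overlaps:
  t=4: 5 tasks active (T1, T2, T4, T5, T6)
Max concurrent = 5


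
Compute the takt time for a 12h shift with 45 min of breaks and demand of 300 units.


Available = 12×60 - 45 = 675 min
Takt time = 675 / 300
= 2.25 min/unit


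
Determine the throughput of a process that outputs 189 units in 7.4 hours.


Throughput = units / time
= 189 / 7.4
= 25.5 units/hour


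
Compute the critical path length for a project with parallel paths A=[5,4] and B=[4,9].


Path A: 5 + 4 = 9
Path B: 4 + 9 = 13
Critical path = longest = max(9, 13)
= 13 (Path B)


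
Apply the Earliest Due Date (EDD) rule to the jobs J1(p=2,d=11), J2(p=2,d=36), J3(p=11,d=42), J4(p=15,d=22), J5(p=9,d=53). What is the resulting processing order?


EDD: sort by earliest due date
  J1: d=11, p=2
  J4: d=22, p=15
  J2: d=36, p=2
  J3: d=42, p=11
  J5: d=53, p=9
Order: J1 → J4 → J2 → J3 → J5


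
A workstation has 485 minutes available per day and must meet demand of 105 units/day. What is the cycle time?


Cycle time = available time / demand
= 485 / 105
= 4.62 min/unit


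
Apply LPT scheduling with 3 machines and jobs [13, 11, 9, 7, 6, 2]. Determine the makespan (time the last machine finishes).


Jobs (LPT sorted): [13, 11, 9, 7, 6, 2]
Machines: 3
  J=13 → Machine 1 (load: 0+13=13)
  J=11 → Machine 2 (load: 0+11=11)
  J=9 → Machine 3 (load: 0+9=9)
  J=7 → Machine 3 (load: 9+7=16)
  J=6 → Machine 2 (load: 11+6=17)
  J=2 → Machine 1 (load: 13+2=15)
Machine loads: [15, 17, 16]
Makespan = max = 17 time units


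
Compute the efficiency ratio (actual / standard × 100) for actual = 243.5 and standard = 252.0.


Efficiency = (actual / standard) × 100
= (243.5 / 252.0) × 100
= 96.6%


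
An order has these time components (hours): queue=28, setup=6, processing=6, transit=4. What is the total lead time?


Lead time = queue + setup + processing + transit
= 28 + 6 + 6 + 4
= 44 hours


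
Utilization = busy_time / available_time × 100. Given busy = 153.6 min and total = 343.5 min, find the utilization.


Utilization = busy / total × 100
= 153.6 / 343.5 × 100
= 44.7%


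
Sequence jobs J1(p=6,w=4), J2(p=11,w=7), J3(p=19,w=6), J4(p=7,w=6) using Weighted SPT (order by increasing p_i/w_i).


WSPT (Smith's rule): sort by p/w ascending
  J4: p/w = 7/6 = 1.167
  J1: p/w = 6/4 = 1.500
  J2: p/w = 11/7 = 1.571
  J3: p/w = 19/6 = 3.167
Order: J4 → J1 → J2 → J3


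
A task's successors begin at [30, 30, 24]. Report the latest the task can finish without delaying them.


LF = min of all successor start times
Successors start at: [30, 30, 24]
LF = min(30, 30, 24)
= 24


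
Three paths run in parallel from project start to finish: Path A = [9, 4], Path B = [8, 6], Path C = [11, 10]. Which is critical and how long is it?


Path A: 9 + 4 = 13
Path B: 8 + 6 = 14
Path C: 11 + 10 = 21
Critical path = longest = max(13, 14, 21)
= 21 (Path C)


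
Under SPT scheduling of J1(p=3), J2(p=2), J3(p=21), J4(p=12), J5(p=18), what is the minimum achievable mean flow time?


SPT order: J2 → J1 → J4 → J5 → J3
Completion times:
  J2: C=2
  J1: C=5
  J4: C=17
  J5: C=35
  J3: C=56
Sum = 115, n = 5
Mean flow = 115/5
= 23.00


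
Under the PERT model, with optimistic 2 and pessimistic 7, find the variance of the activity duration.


σ² = ((p - o) / 6)² = (p - o)² / 36
= (7 - 2)² / 36
= 5² / 36
= 25 / 36
= 0.6944


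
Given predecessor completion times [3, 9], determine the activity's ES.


ES = max of all predecessor completion times
Predecessors: [3, 9]
ES = max(3, 9)
= 9


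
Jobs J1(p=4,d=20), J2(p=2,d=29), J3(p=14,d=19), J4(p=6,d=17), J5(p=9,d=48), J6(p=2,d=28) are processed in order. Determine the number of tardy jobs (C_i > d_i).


Completion vs due date:
  J1: C=4, d=20 → on time
  J2: C=6, d=29 → on time
  J3: C=20, d=19 → TARDY
  J4: C=26, d=17 → TARDY
  J5: C=35, d=48 → on time
  J6: C=37, d=28 → TARDY
Tardy jobs: J3, J4, J6
Count = 3


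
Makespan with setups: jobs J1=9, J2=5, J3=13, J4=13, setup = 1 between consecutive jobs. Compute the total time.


Makespan = Σ processing + (n-1) × setup
= (9 + 5 + 13 + 13) + (4-1)×1
= 40 + 3
= 43 time units


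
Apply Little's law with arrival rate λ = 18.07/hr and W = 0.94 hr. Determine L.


Little's law: L = λ × W
= 18.07 × 0.94
= 16.99


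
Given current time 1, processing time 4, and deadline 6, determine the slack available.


Slack = due - current_time - processing
= 6 - 1 - 4
= 1


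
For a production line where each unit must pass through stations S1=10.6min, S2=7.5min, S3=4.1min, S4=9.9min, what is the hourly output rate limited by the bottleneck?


Bottleneck = longest station time
Station times: [10.6, 7.5, 4.1, 9.9]
Max = 10.6 min
Rate = 60 / 10.6
= 5.66 units/hour (bottleneck: 10.6min)


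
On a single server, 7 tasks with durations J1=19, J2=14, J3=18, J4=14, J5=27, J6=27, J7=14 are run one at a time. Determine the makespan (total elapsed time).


Sequential makespan: sum all processing times
= 19 + 14 + 18 + 14 + 27 + 27 + 14
= 133 time units


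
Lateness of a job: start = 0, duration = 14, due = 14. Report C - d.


Completion = 0 + 14 = 14
Lateness = C - d = 14 - 14
= 0


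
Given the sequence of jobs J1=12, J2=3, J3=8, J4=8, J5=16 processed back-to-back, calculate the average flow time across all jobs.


Completion times:
  J1: completes at 12
  J2: completes at 15
  J3: completes at 23
  J4: completes at 31
  J5: completes at 47
Sum = 128
Average = 128/5
= 25.60


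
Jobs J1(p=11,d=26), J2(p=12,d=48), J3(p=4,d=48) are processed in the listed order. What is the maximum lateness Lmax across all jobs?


Lateness per job (L = C - d):
  J1: C=11, d=26, L=-15
  J2: C=23, d=48, L=-25
  J3: C=27, d=48, L=-21
Lmax = max(-15, -25, -21)
= -15


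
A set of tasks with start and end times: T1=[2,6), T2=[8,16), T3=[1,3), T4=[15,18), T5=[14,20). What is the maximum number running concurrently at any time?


Check each time point for overlaps:
  t=15: 3 tasks active (T2, T4, T5)
Max concurrent = 3


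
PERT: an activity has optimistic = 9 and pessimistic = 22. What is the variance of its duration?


σ² = ((p - o) / 6)² = (p - o)² / 36
= (22 - 9)² / 36
= 13² / 36
= 169 / 36
= 4.6944


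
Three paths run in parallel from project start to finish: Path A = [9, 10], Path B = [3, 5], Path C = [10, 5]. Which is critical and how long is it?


Path A: 9 + 10 = 19
Path B: 3 + 5 = 8
Path C: 10 + 5 = 15
Critical path = longest = max(19, 8, 15)
= 19 (Path A)


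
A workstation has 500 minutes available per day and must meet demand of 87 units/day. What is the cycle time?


Cycle time = available time / demand
= 500 / 87
= 5.75 min/unit


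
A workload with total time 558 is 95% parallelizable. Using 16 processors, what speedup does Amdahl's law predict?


Amdahl's law: T_p = T × ((1-p) + p/N)
= 558 × ((1-0.95) + 0.95/16)
= 558 × (0.05 + 0.0594)
= 558 × 0.1094
= 61.03
Speedup = 558/61.03
= 9.14×


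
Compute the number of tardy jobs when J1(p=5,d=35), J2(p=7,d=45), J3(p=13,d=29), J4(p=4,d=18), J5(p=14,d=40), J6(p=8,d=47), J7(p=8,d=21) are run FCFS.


Completion vs due date:
  J1: C=5, d=35 → on time
  J2: C=12, d=45 → on time
  J3: C=25, d=29 → on time
  J4: C=29, d=18 → TARDY
  J5: C=43, d=40 → TARDY
  J6: C=51, d=47 → TARDY
  J7: C=59, d=21 → TARDY
Tardy jobs: J4, J5, J6, J7
Count = 4


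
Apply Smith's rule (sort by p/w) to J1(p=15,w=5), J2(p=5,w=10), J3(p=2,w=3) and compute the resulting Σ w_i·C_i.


WSPT order (by p/w): J2 → J3 → J1
  J2: C=5, w·C=10×5=50
  J3: C=7, w·C=3×7=21
  J1: C=22, w·C=5×22=110
Σ w·C = 181
= 181


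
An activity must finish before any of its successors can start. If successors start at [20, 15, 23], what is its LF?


LF = min of all successor start times
Successors start at: [20, 15, 23]
LF = min(20, 15, 23)
= 15


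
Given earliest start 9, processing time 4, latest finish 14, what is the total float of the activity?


EF = ES + duration = 9 + 4 = 13
LS = LF - duration = 14 - 4 = 10
Total Float = LF - EF = 14 - 13
(or LS - ES = 10 - 9)
= 1


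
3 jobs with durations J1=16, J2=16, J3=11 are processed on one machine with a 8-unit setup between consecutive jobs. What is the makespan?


Makespan = Σ processing + (n-1) × setup
= (16 + 16 + 11) + (3-1)×8
= 43 + 16
= 59 time units


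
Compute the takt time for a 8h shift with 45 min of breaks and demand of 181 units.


Available = 8×60 - 45 = 435 min
Takt time = 435 / 181
= 2.40 min/unit


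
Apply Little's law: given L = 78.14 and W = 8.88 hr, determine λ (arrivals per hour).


Little's law: L = λW → λ = L / W
= 78.14 / 8.88
= 8.80 per hour


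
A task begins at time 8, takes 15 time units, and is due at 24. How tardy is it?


Completion = start + processing = 8 + 15 = 23
Tardiness = max(0, C - d) = max(0, 23 - 24)
= max(0, -1)
= 0


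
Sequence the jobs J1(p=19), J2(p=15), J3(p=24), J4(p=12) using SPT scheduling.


SPT: sort by shortest processing time
  J4: p=12
  J2: p=15
  J1: p=19
  J3: p=24
Order: J4 → J2 → J1 → J3


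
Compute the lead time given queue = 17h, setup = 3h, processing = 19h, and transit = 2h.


Lead time = queue + setup + processing + transit
= 17 + 3 + 19 + 2
= 41 hours


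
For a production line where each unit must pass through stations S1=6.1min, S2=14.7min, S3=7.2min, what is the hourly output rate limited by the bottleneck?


Bottleneck = longest station time
Station times: [6.1, 14.7, 7.2]
Max = 14.7 min
Rate = 60 / 14.7
= 4.08 units/hour (bottleneck: 14.7min)


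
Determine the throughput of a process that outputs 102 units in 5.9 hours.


Throughput = units / time
= 102 / 5.9
= 17.3 units/hour


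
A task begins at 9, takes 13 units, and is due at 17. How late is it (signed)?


Completion = 9 + 13 = 22
Lateness = C - d = 22 - 17
= 5


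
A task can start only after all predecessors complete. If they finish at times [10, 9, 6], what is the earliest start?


ES = max of all predecessor completion times
Predecessors: [10, 9, 6]
ES = max(10, 9, 6)
= 10


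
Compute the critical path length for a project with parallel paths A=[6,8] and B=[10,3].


Path A: 6 + 8 = 14
Path B: 10 + 3 = 13
Critical path = longest = max(14, 13)
= 14 (Path A)


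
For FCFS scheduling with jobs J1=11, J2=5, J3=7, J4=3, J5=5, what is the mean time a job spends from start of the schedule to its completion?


Completion times:
  J1: completes at 11
  J2: completes at 16
  J3: completes at 23
  J4: completes at 26
  J5: completes at 31
Sum = 107
Average = 107/5
= 21.40


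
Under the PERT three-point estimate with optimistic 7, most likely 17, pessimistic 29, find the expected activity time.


te = (o + 4m + p) / 6
= (7 + 4×17 + 29) / 6
= (7 + 68 + 29) / 6
= 104 / 6
= 17.33


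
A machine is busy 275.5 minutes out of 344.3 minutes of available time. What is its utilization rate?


Utilization = busy / total × 100
= 275.5 / 344.3 × 100
= 80.0%


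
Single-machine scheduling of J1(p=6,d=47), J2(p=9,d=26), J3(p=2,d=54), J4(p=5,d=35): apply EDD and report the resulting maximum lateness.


EDD order: J2 → J4 → J1 → J3
Completion and lateness:
  J2: C=9, d=26, L=9-26=-17
  J4: C=14, d=35, L=14-35=-21
  J1: C=20, d=47, L=20-47=-27
  J3: C=22, d=54, L=22-54=-32
Lmax = max(-17, -21, -27, -32)
= -17


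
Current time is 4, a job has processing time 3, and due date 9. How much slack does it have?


Slack = due - current_time - processing
= 9 - 4 - 3
= 2


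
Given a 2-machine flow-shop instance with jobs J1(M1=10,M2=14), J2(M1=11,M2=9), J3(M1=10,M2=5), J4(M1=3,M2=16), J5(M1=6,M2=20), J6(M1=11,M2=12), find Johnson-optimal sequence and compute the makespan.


Johnson's rule:
Group 1 (M1≤M2, sort by M1): ['J4', 'J5', 'J1', 'J6']
Group 2 (M1>M2, sort desc M2): ['J2', 'J3']
Sequence: J4 → J5 → J1 → J6 → J2 → J3
Makespan calculation:
  J4: M1 done=3, M2 done=19
  J5: M1 done=9, M2 done=39
  J1: M1 done=19, M2 done=53
  J6: M1 done=30, M2 done=65
  J2: M1 done=41, M2 done=74
  J3: M1 done=51, M2 done=79
= Sequence: J4 → J5 → J1 → J6 → J2 → J3, Makespan: 79


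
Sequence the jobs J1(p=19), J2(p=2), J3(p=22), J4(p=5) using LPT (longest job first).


LPT: sort by longest processing time first
  J3: p=22
  J1: p=19
  J4: p=5
  J2: p=2
Order: J3 → J1 → J4 → J2


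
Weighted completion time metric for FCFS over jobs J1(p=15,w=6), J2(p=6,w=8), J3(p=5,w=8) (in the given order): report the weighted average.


Completion times:
  J1: C=15, w×C=6×15=90
  J2: C=21, w×C=8×21=168
  J3: C=26, w×C=8×26=208
Sum w×C = 466
Sum w = 22
Weighted avg = 466/22
= 21.18


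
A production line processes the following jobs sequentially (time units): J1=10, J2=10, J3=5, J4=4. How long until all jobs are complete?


Sequential makespan: sum all processing times
= 10 + 10 + 5 + 4
= 29 time units


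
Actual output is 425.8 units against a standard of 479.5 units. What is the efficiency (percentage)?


Efficiency = (actual / standard) × 100
= (425.8 / 479.5) × 100
= 88.8%


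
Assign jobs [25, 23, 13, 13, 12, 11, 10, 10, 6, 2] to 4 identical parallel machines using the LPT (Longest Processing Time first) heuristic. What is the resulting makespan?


Jobs (LPT sorted): [25, 23, 13, 13, 12, 11, 10, 10, 6, 2]
Machines: 4
  J=25 → Machine 1 (load: 0+25=25)
  J=23 → Machine 2 (load: 0+23=23)
  J=13 → Machine 3 (load: 0+13=13)
  J=13 → Machine 4 (load: 0+13=13)
  J=12 → Machine 3 (load: 13+12=25)
  J=11 → Machine 4 (load: 13+11=24)
  J=10 → Machine 2 (load: 23+10=33)
  J=10 → Machine 4 (load: 24+10=34)
  J=6 → Machine 1 (load: 25+6=31)
  J=2 → Machine 3 (load: 25+2=27)
Machine loads: [31, 33, 27, 34]
Makespan = max = 34 time units


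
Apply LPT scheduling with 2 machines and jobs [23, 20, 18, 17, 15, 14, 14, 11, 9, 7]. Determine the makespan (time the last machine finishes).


Jobs (LPT sorted): [23, 20, 18, 17, 15, 14, 14, 11, 9, 7]
Machines: 2
  J=23 → Machine 1 (load: 0+23=23)
  J=20 → Machine 2 (load: 0+20=20)
  J=18 → Machine 2 (load: 20+18=38)
  J=17 → Machine 1 (load: 23+17=40)
  J=15 → Machine 2 (load: 38+15=53)
  J=14 → Machine 1 (load: 40+14=54)
  J=14 → Machine 2 (load: 53+14=67)
  J=11 → Machine 1 (load: 54+11=65)
  J=9 → Machine 1 (load: 65+9=74)
  J=7 → Machine 2 (load: 67+7=74)
Machine loads: [74, 74]
Makespan = max = 74 time units


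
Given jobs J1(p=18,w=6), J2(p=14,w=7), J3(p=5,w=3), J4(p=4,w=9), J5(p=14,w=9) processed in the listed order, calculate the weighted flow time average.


Completion times:
  J1: C=18, w×C=6×18=108
  J2: C=32, w×C=7×32=224
  J3: C=37, w×C=3×37=111
  J4: C=41, w×C=9×41=369
  J5: C=55, w×C=9×55=495
Sum w×C = 1307
Sum w = 34
Weighted avg = 1307/34
= 38.44


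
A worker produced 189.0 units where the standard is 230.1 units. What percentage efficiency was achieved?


Efficiency = (actual / standard) × 100
= (189.0 / 230.1) × 100
= 82.1%


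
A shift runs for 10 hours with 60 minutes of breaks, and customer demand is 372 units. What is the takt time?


Available = 10×60 - 60 = 540 min
Takt time = 540 / 372
= 1.45 min/unit


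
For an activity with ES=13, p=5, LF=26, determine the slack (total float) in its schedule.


EF = ES + duration = 13 + 5 = 18
LS = LF - duration = 26 - 5 = 21
Total Float = LF - EF = 26 - 18
(or LS - ES = 21 - 13)
= 8


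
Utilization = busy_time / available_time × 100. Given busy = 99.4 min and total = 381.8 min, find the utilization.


Utilization = busy / total × 100
= 99.4 / 381.8 × 100
= 26.0%


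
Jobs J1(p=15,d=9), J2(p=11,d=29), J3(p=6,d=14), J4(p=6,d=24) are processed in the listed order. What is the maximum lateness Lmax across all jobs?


Lateness per job (L = C - d):
  J1: C=15, d=9, L=6
  J2: C=26, d=29, L=-3
  J3: C=32, d=14, L=18
  J4: C=38, d=24, L=14
Lmax = max(6, -3, 18, 14)
= 18


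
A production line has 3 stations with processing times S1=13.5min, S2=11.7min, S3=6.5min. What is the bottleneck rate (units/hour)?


Bottleneck = longest station time
Station times: [13.5, 11.7, 6.5]
Max = 13.5 min
Rate = 60 / 13.5
= 4.44 units/hour (bottleneck: 13.5min)


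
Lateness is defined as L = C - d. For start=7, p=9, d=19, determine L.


Completion = 7 + 9 = 16
Lateness = C - d = 16 - 19
= -3


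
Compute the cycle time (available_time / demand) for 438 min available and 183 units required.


Cycle time = available time / demand
= 438 / 183
= 2.39 min/unit


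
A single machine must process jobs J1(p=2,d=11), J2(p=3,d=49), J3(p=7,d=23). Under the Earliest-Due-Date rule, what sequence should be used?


EDD: sort by earliest due date
  J1: d=11, p=2
  J3: d=23, p=7
  J2: d=49, p=3
Order: J1 → J3 → J2


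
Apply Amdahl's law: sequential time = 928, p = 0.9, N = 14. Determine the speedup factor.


Amdahl's law: T_p = T × ((1-p) + p/N)
= 928 × ((1-0.9) + 0.9/14)
= 928 × (0.10 + 0.0643)
= 928 × 0.1643
= 152.46
Speedup = 928/152.46
= 6.09×


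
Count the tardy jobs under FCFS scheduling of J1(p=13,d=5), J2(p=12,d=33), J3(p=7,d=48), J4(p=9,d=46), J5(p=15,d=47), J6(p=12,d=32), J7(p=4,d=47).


Completion vs due date:
  J1: C=13, d=5 → TARDY
  J2: C=25, d=33 → on time
  J3: C=32, d=48 → on time
  J4: C=41, d=46 → on time
  J5: C=56, d=47 → TARDY
  J6: C=68, d=32 → TARDY
  J7: C=72, d=47 → TARDY
Tardy jobs: J1, J5, J6, J7
Count = 4


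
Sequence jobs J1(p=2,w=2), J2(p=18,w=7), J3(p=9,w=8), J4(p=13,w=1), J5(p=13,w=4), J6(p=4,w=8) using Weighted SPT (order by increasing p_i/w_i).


WSPT (Smith's rule): sort by p/w ascending
  J6: p/w = 4/8 = 0.500
  J1: p/w = 2/2 = 1.000
  J3: p/w = 9/8 = 1.125
  J2: p/w = 18/7 = 2.571
  J5: p/w = 13/4 = 3.250
  J4: p/w = 13/1 = 13.000
Order: J6 → J1 → J3 → J2 → J5 → J4


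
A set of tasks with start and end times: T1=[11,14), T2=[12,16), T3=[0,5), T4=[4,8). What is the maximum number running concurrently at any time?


Check each time point for overlaps:
  t=4: 2 tasks active (T3, T4)
Max concurrent = 2


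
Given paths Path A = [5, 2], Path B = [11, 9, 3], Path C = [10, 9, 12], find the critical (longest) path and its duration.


Path A: 5 + 2 = 7
Path B: 11 + 9 + 3 = 23
Path C: 10 + 9 + 12 = 31
Critical path = longest = max(7, 23, 31)
= 31 (Path C)


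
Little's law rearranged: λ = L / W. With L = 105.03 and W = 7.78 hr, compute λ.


Little's law: L = λW → λ = L / W
= 105.03 / 7.78
= 13.50 per hour


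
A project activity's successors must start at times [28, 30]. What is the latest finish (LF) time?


LF = min of all successor start times
Successors start at: [28, 30]
LF = min(28, 30)
= 28


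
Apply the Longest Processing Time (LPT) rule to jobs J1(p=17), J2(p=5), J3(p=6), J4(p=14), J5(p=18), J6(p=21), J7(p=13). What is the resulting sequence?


LPT: sort by longest processing time first
  J6: p=21
  J5: p=18
  J1: p=17
  J4: p=14
  J7: p=13
  J3: p=6
  J2: p=5
Order: J6 → J5 → J1 → J4 → J7 → J3 → J2


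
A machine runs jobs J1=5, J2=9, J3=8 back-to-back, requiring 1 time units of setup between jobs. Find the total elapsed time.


Makespan = Σ processing + (n-1) × setup
= (5 + 9 + 8) + (3-1)×1
= 22 + 2
= 24 time units


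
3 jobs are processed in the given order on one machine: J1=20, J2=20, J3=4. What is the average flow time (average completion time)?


Completion times:
  J1: completes at 20
  J2: completes at 40
  J3: completes at 44
Sum = 104
Average = 104/3
= 34.67


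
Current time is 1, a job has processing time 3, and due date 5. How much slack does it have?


Slack = due - current_time - processing
= 5 - 1 - 3
= 1


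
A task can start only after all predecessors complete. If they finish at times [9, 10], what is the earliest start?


ES = max of all predecessor completion times
Predecessors: [9, 10]
ES = max(9, 10)
= 10


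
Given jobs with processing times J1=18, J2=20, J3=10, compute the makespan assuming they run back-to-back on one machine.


Sequential makespan: sum all processing times
= 18 + 20 + 10
= 48 time units


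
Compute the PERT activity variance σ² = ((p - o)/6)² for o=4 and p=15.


σ² = ((p - o) / 6)² = (p - o)² / 36
= (15 - 4)² / 36
= 11² / 36
= 121 / 36
= 3.3611


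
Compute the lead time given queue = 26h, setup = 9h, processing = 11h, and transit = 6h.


Lead time = queue + setup + processing + transit
= 26 + 9 + 11 + 6
= 52 hours


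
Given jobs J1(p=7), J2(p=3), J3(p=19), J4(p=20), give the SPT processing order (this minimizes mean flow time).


SPT: sort by shortest processing time
  J2: p=3
  J1: p=7
  J3: p=19
  J4: p=20
Order: J2 → J1 → J3 → J4


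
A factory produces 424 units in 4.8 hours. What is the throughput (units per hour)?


Throughput = units / time
= 424 / 4.8
= 88.3 units/hour


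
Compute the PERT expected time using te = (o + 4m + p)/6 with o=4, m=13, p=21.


te = (o + 4m + p) / 6
= (4 + 4×13 + 21) / 6
= (4 + 52 + 21) / 6
= 77 / 6
= 12.83


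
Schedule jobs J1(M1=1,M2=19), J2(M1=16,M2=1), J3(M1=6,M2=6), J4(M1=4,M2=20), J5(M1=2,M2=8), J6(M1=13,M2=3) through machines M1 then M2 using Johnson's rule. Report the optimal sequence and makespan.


Johnson's rule:
Group 1 (M1≤M2, sort by M1): ['J1', 'J5', 'J4', 'J3']
Group 2 (M1>M2, sort desc M2): ['J6', 'J2']
Sequence: J1 → J5 → J4 → J3 → J6 → J2
Makespan calculation:
  J1: M1 done=1, M2 done=20
  J5: M1 done=3, M2 done=28
  J4: M1 done=7, M2 done=48
  J3: M1 done=13, M2 done=54
  J6: M1 done=26, M2 done=57
  J2: M1 done=42, M2 done=58
= Sequence: J1 → J5 → J4 → J3 → J6 → J2, Makespan: 58


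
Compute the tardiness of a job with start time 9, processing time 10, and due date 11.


Completion = start + processing = 9 + 10 = 19
Tardiness = max(0, C - d) = max(0, 19 - 11)
= max(0, 8)
= 8


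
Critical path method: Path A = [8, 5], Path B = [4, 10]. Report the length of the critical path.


Path A: 8 + 5 = 13
Path B: 4 + 10 = 14
Critical path = longest = max(13, 14)
= 14 (Path B)


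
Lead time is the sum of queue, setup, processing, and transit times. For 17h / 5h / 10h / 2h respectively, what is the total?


Lead time = queue + setup + processing + transit
= 17 + 5 + 10 + 2
= 34 hours


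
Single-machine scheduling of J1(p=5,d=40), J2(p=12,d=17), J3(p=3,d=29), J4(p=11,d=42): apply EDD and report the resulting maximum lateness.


EDD order: J2 → J3 → J1 → J4
Completion and lateness:
  J2: C=12, d=17, L=12-17=-5
  J3: C=15, d=29, L=15-29=-14
  J1: C=20, d=40, L=20-40=-20
  J4: C=31, d=42, L=31-42=-11
Lmax = max(-5, -14, -20, -11)
= -5


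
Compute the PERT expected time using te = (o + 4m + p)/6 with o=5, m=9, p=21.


te = (o + 4m + p) / 6
= (5 + 4×9 + 21) / 6
= (5 + 36 + 21) / 6
= 62 / 6
= 10.33


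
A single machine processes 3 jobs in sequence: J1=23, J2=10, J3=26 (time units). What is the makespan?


Sequential makespan: sum all processing times
= 23 + 10 + 26
= 59 time units


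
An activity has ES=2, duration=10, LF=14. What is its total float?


EF = ES + duration = 2 + 10 = 12
LS = LF - duration = 14 - 10 = 4
Total Float = LF - EF = 14 - 12
(or LS - ES = 4 - 2)
= 2


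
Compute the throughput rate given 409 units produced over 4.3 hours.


Throughput = units / time
= 409 / 4.3
= 95.1 units/hour


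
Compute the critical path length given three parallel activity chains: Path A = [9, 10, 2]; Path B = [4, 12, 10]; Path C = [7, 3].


Path A: 9 + 10 + 2 = 21
Path B: 4 + 12 + 10 = 26
Path C: 7 + 3 = 10
Critical path = longest = max(21, 26, 10)
= 26 (Path B)


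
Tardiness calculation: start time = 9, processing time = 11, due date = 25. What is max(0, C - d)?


Completion = start + processing = 9 + 11 = 20
Tardiness = max(0, C - d) = max(0, 20 - 25)
= max(0, -5)
= 0


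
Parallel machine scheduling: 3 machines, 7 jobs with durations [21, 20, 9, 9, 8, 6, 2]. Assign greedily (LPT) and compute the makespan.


Jobs (LPT sorted): [21, 20, 9, 9, 8, 6, 2]
Machines: 3
  J=21 → Machine 1 (load: 0+21=21)
  J=20 → Machine 2 (load: 0+20=20)
  J=9 → Machine 3 (load: 0+9=9)
  J=9 → Machine 3 (load: 9+9=18)
  J=8 → Machine 3 (load: 18+8=26)
  J=6 → Machine 2 (load: 20+6=26)
  J=2 → Machine 1 (load: 21+2=23)
Machine loads: [23, 26, 26]
Makespan = max = 26 time units


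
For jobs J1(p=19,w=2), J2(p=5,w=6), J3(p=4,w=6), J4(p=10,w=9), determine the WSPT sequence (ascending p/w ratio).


WSPT (Smith's rule): sort by p/w ascending
  J3: p/w = 4/6 = 0.667
  J2: p/w = 5/6 = 0.833
  J4: p/w = 10/9 = 1.111
  J1: p/w = 19/2 = 9.500
Order: J3 → J2 → J4 → J1


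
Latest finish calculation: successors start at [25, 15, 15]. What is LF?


LF = min of all successor start times
Successors start at: [25, 15, 15]
LF = min(25, 15, 15)
= 15


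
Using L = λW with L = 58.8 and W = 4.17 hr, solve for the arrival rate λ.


Little's law: L = λW → λ = L / W
= 58.8 / 4.17
= 14.10 per hour


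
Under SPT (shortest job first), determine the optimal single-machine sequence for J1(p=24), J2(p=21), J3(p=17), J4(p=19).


SPT: sort by shortest processing time
  J3: p=17
  J4: p=19
  J2: p=21
  J1: p=24
Order: J3 → J4 → J2 → J1


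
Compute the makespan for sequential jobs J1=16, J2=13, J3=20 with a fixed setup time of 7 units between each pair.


Makespan = Σ processing + (n-1) × setup
= (16 + 13 + 20) + (3-1)×7
= 49 + 14
= 63 time units


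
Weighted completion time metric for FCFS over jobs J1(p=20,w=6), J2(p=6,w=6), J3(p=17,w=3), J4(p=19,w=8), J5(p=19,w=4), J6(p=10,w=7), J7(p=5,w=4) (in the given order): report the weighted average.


Completion times:
  J1: C=20, w×C=6×20=120
  J2: C=26, w×C=6×26=156
  J3: C=43, w×C=3×43=129
  J4: C=62, w×C=8×62=496
  J5: C=81, w×C=4×81=324
  J6: C=91, w×C=7×91=637
  J7: C=96, w×C=4×96=384
Sum w×C = 2246
Sum w = 38
Weighted avg = 2246/38
= 59.11


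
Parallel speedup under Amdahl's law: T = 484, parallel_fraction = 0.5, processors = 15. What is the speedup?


Amdahl's law: T_p = T × ((1-p) + p/N)
= 484 × ((1-0.5) + 0.5/15)
= 484 × (0.50 + 0.0333)
= 484 × 0.5333
= 258.13
Speedup = 484/258.13
= 1.88×


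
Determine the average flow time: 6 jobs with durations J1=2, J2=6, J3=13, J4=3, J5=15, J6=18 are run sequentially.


Completion times:
  J1: completes at 2
  J2: completes at 8
  J3: completes at 21
  J4: completes at 24
  J5: completes at 39
  J6: completes at 57
Sum = 151
Average = 151/6
= 25.17


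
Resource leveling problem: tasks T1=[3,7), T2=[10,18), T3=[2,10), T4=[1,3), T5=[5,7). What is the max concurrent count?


Check each time point for overlaps:
  t=5: 3 tasks active (T1, T3, T5)
Max concurrent = 3


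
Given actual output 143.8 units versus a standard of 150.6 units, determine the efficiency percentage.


Efficiency = (actual / standard) × 100
= (143.8 / 150.6) × 100
= 95.5%


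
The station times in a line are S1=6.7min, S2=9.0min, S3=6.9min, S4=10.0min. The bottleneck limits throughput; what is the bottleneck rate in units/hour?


Bottleneck = longest station time
Station times: [6.7, 9.0, 6.9, 10.0]
Max = 10.0 min
Rate = 60 / 10.0
= 6.00 units/hour (bottleneck: 10.0min)


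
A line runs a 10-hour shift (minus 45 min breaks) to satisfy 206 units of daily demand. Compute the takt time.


Available = 10×60 - 45 = 555 min
Takt time = 555 / 206
= 2.69 min/unit


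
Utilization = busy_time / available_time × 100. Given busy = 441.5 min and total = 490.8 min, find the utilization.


Utilization = busy / total × 100
= 441.5 / 490.8 × 100
= 90.0%


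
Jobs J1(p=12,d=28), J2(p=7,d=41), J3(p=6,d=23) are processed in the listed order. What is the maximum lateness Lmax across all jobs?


Lateness per job (L = C - d):
  J1: C=12, d=28, L=-16
  J2: C=19, d=41, L=-22
  J3: C=25, d=23, L=2
Lmax = max(-16, -22, 2)
= 2


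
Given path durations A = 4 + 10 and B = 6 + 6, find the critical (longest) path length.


Path A: 4 + 10 = 14
Path B: 6 + 6 = 12
Critical path = longest = max(14, 12)
= 14 (Path A)


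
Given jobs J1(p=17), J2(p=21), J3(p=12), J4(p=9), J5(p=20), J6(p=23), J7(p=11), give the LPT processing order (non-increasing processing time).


LPT: sort by longest processing time first
  J6: p=23
  J2: p=21
  J5: p=20
  J1: p=17
  J3: p=12
  J7: p=11
  J4: p=9
Order: J6 → J2 → J5 → J1 → J3 → J7 → J4


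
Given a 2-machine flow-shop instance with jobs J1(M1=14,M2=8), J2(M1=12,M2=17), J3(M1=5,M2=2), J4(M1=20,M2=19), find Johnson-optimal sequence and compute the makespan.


Johnson's rule:
Group 1 (M1≤M2, sort by M1): ['J2']
Group 2 (M1>M2, sort desc M2): ['J4', 'J1', 'J3']
Sequence: J2 → J4 → J1 → J3
Makespan calculation:
  J2: M1 done=12, M2 done=29
  J4: M1 done=32, M2 done=51
  J1: M1 done=46, M2 done=59
  J3: M1 done=51, M2 done=61
= Sequence: J2 → J4 → J1 → J3, Makespan: 61


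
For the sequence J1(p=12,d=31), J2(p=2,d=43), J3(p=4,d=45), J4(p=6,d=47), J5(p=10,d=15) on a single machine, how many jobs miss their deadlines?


Completion vs due date:
  J1: C=12, d=31 → on time
  J2: C=14, d=43 → on time
  J3: C=18, d=45 → on time
  J4: C=24, d=47 → on time
  J5: C=34, d=15 → TARDY
Tardy jobs: J5
Count = 1


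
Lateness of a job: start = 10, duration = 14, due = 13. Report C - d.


Completion = 10 + 14 = 24
Lateness = C - d = 24 - 13
= 11


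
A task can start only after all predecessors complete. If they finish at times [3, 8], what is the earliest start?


ES = max of all predecessor completion times
Predecessors: [3, 8]
ES = max(3, 8)
= 8


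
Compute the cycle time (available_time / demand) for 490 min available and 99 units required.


Cycle time = available time / demand
= 490 / 99
= 4.95 min/unit


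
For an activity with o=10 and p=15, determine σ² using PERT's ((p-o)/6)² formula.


σ² = ((p - o) / 6)² = (p - o)² / 36
= (15 - 10)² / 36
= 5² / 36
= 25 / 36
= 0.6944


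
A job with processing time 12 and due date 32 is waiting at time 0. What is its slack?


Slack = due - current_time - processing
= 32 - 0 - 12
= 20


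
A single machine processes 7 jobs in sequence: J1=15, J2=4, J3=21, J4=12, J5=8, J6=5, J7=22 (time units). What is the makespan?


Sequential makespan: sum all processing times
= 15 + 4 + 21 + 12 + 8 + 5 + 22
= 87 time units


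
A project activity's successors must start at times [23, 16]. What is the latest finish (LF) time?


LF = min of all successor start times
Successors start at: [23, 16]
LF = min(23, 16)
= 16


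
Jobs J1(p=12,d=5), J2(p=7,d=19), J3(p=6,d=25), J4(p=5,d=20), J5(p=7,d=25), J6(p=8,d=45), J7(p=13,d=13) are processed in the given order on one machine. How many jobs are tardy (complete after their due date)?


Completion vs due date:
  J1: C=12, d=5 → TARDY
  J2: C=19, d=19 → on time
  J3: C=25, d=25 → on time
  J4: C=30, d=20 → TARDY
  J5: C=37, d=25 → TARDY
  J6: C=45, d=45 → on time
  J7: C=58, d=13 → TARDY
Tardy jobs: J1, J4, J5, J7
Count = 4


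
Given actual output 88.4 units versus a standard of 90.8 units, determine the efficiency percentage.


Efficiency = (actual / standard) × 100
= (88.4 / 90.8) × 100
= 97.4%


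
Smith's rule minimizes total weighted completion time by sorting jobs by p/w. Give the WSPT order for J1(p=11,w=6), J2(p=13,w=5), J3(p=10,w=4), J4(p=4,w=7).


WSPT (Smith's rule): sort by p/w ascending
  J4: p/w = 4/7 = 0.571
  J1: p/w = 11/6 = 1.833
  J3: p/w = 10/4 = 2.500
  J2: p/w = 13/5 = 2.600
Order: J4 → J1 → J3 → J2


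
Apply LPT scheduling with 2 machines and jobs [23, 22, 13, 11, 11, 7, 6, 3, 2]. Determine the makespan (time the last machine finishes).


Jobs (LPT sorted): [23, 22, 13, 11, 11, 7, 6, 3, 2]
Machines: 2
  J=23 → Machine 1 (load: 0+23=23)
  J=22 → Machine 2 (load: 0+22=22)
  J=13 → Machine 2 (load: 22+13=35)
  J=11 → Machine 1 (load: 23+11=34)
  J=11 → Machine 1 (load: 34+11=45)
  J=7 → Machine 2 (load: 35+7=42)
  J=6 → Machine 2 (load: 42+6=48)
  J=3 → Machine 1 (load: 45+3=48)
  J=2 → Machine 1 (load: 48+2=50)
Machine loads: [50, 48]
Makespan = max = 50 time units


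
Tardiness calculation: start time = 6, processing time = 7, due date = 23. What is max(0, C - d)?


Completion = start + processing = 6 + 7 = 13
Tardiness = max(0, C - d) = max(0, 13 - 23)
= max(0, -10)
= 0


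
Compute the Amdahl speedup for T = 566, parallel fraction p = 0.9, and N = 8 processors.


Amdahl's law: T_p = T × ((1-p) + p/N)
= 566 × ((1-0.9) + 0.9/8)
= 566 × (0.10 + 0.1125)
= 566 × 0.2125
= 120.27
Speedup = 566/120.27
= 4.71×


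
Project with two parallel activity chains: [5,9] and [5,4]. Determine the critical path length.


Path A: 5 + 9 = 14
Path B: 5 + 4 = 9
Critical path = longest = max(14, 9)
= 14 (Path A)


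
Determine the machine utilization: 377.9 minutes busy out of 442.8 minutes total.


Utilization = busy / total × 100
= 377.9 / 442.8 × 100
= 85.3%


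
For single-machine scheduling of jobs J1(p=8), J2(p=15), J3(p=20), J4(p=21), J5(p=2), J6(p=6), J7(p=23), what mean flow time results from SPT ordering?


SPT order: J5 → J6 → J1 → J2 → J3 → J4 → J7
Completion times:
  J5: C=2
  J6: C=8
  J1: C=16
  J2: C=31
  J3: C=51
  J4: C=72
  J7: C=95
Sum = 275, n = 7
Mean flow = 275/7
= 39.29


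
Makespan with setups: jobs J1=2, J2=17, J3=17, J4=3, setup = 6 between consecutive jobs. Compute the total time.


Makespan = Σ processing + (n-1) × setup
= (2 + 17 + 17 + 3) + (4-1)×6
= 39 + 18
= 57 time units


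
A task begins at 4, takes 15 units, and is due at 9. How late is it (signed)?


Completion = 4 + 15 = 19
Lateness = C - d = 19 - 9
= 10


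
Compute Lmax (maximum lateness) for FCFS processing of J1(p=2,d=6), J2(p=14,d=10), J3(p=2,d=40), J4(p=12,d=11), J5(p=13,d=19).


Lateness per job (L = C - d):
  J1: C=2, d=6, L=-4
  J2: C=16, d=10, L=6
  J3: C=18, d=40, L=-22
  J4: C=30, d=11, L=19
  J5: C=43, d=19, L=24
Lmax = max(-4, 6, -22, 19, 24)
= 24


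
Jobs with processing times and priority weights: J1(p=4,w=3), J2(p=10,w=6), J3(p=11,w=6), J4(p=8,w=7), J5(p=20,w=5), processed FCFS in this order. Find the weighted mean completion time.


Completion times:
  J1: C=4, w×C=3×4=12
  J2: C=14, w×C=6×14=84
  J3: C=25, w×C=6×25=150
  J4: C=33, w×C=7×33=231
  J5: C=53, w×C=5×53=265
Sum w×C = 742
Sum w = 27
Weighted avg = 742/27
= 27.48


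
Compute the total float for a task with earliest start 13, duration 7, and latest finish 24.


EF = ES + duration = 13 + 7 = 20
LS = LF - duration = 24 - 7 = 17
Total Float = LF - EF = 24 - 20
(or LS - ES = 17 - 13)
= 4


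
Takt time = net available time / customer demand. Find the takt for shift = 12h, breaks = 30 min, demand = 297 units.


Available = 12×60 - 30 = 690 min
Takt time = 690 / 297
= 2.32 min/unit


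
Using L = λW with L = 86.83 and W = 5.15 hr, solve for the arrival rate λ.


Little's law: L = λW → λ = L / W
= 86.83 / 5.15
= 16.86 per hour


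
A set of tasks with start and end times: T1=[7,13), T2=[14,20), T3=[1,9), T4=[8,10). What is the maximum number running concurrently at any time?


Check each time point for overlaps:
  t=8: 3 tasks active (T1, T3, T4)
Max concurrent = 3


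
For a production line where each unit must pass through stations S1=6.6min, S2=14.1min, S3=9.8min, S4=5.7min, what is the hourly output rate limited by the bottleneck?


Bottleneck = longest station time
Station times: [6.6, 14.1, 9.8, 5.7]
Max = 14.1 min
Rate = 60 / 14.1
= 4.26 units/hour (bottleneck: 14.1min)
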